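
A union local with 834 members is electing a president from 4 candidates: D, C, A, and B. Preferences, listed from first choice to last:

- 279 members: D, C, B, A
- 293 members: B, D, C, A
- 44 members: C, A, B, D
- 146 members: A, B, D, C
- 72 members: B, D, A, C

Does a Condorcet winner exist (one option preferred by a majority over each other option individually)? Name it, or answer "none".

B vs D: 555–279 for B.
B vs C: 511–323 for B.
B vs A: 644–190 for B.
B beats every other option head-to-head.

B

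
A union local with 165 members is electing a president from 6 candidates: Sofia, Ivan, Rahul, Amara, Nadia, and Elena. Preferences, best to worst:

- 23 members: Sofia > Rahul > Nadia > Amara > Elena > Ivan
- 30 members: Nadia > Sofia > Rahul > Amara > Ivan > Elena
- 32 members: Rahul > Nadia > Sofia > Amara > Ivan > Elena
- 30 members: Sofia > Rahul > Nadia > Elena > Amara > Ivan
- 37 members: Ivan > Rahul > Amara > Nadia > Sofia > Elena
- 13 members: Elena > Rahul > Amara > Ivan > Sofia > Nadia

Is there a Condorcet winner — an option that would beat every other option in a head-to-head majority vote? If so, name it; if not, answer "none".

none

Checking pairwise contests:
Nadia beats Sofia 99–66.
Sofia beats Ivan 115–50.
Sofia beats Rahul 83–82.
Sofia beats Amara 115–50.
Rahul beats Nadia 135–30.
Sofia beats Elena 152–13.
Every option loses at least one head-to-head, so there is no Condorcet winner.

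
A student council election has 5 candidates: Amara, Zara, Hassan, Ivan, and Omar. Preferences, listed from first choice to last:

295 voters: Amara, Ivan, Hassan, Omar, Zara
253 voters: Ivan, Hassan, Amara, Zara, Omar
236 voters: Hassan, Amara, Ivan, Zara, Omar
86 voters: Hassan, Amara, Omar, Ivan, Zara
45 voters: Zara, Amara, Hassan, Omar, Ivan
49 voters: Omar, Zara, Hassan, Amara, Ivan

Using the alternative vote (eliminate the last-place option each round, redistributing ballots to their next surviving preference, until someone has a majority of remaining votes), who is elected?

Round 1: Amara 295, Zara 45, Hassan 322, Ivan 253, Omar 49. Eliminate Zara.
Round 2: Amara 340, Hassan 322, Ivan 253, Omar 49. Eliminate Omar.
Round 3: Amara 340, Hassan 371, Ivan 253. Eliminate Ivan.
Round 4: Amara 340, Hassan 624. Hassan has a majority.

Hassan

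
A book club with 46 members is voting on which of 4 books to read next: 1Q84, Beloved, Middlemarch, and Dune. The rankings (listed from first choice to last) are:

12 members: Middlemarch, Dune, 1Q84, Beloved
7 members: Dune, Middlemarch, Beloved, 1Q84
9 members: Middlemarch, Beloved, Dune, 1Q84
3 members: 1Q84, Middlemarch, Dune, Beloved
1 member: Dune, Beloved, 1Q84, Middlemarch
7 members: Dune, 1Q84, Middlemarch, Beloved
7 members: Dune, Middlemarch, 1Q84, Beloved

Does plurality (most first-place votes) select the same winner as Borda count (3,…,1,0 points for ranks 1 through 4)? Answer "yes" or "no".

Plurality — first-place votes: 1Q84 3, Beloved 0, Middlemarch 21, Dune 22. Winner: Dune.
Borda — scores: 1Q84 43, Beloved 27, Middlemarch 104, Dune 102. Winner: Middlemarch.
The two methods disagree.

no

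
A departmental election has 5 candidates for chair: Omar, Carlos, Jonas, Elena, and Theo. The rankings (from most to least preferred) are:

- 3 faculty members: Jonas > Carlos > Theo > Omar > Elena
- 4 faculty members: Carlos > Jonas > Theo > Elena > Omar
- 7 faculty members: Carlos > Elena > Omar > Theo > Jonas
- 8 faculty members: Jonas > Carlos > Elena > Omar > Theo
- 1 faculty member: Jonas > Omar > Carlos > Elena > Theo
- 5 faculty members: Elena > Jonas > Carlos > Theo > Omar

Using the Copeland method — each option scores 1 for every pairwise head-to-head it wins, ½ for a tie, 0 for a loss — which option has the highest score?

Omar: beats Theo; loses to Carlos, Jonas, and Elena → score 1.
Carlos: beats Omar, Elena, and Theo; loses to Jonas → score 3.
Jonas: beats Omar, Carlos, Elena, and Theo → score 4.
Elena: beats Omar and Theo; loses to Carlos and Jonas → score 2.
Theo: loses to Omar, Carlos, Jonas, and Elena → score 0.
Jonas has the best pairwise record.

Jonas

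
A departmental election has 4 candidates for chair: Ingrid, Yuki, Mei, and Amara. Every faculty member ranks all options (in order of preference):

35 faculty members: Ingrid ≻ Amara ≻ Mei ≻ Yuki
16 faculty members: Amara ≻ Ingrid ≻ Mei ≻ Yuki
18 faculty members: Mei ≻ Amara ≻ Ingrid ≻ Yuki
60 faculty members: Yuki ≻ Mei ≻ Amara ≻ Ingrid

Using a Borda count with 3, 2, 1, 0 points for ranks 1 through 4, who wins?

Ingrid: 35·3 + 16·2 + 18·1 + 60·0 = 155
Yuki: 35·0 + 16·0 + 18·0 + 60·3 = 180
Mei: 35·1 + 16·1 + 18·3 + 60·2 = 225
Amara: 35·2 + 16·3 + 18·2 + 60·1 = 214
Mei has the highest Borda score (225).

Mei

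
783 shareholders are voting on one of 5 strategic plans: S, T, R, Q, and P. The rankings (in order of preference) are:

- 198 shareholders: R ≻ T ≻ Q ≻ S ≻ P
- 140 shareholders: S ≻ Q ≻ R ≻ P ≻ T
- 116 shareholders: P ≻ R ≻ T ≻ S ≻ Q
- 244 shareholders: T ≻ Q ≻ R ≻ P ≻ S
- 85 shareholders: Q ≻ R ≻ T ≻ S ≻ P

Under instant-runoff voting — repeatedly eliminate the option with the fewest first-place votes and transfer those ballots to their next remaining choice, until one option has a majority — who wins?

R

Round 1: S 140, T 244, R 198, Q 85, P 116. Eliminate Q.
Round 2: S 140, T 244, R 283, P 116. Eliminate P.
Round 3: S 140, T 244, R 399. R has a majority.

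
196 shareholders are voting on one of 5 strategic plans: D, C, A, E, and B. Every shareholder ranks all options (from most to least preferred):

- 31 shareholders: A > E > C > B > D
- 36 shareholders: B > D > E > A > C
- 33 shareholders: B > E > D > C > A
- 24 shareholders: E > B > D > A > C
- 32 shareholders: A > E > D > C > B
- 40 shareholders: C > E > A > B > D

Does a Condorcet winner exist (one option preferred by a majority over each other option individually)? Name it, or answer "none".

E

E vs D: 160–36 for E.
E vs C: 156–40 for E.
E vs A: 133–63 for E.
E vs B: 127–69 for E.
E beats every other option head-to-head.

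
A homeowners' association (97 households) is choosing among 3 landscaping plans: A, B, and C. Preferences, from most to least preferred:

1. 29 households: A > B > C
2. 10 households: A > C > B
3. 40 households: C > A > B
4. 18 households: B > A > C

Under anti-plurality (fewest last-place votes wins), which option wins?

A

Last-place votes: A 0, B 50, C 47.
A is ranked last by the fewest voters, so A wins.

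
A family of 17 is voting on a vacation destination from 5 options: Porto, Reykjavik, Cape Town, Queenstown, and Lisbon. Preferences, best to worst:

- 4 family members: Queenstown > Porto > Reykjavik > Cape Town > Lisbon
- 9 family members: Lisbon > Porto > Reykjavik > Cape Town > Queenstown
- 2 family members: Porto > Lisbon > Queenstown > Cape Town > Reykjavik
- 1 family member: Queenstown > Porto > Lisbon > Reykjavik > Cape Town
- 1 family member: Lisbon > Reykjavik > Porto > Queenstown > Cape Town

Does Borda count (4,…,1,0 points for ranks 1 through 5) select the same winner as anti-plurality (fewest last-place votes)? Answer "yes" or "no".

Borda — scores: Porto 52, Reykjavik 30, Cape Town 15, Queenstown 25, Lisbon 48. Winner: Porto.
Anti-plurality — last-place votes: Porto 0, Reykjavik 2, Cape Town 2, Queenstown 9, Lisbon 4. Winner: Porto.
The two methods agree.

yes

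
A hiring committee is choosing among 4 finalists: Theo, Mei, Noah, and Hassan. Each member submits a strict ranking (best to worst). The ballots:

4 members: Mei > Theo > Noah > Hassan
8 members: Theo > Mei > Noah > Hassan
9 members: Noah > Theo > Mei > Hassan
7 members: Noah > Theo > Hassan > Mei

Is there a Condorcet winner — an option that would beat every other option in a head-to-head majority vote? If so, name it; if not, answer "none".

Noah

Noah vs Theo: 16–12 for Noah.
Noah vs Mei: 16–12 for Noah.
Noah vs Hassan: 28–0 for Noah.
Noah beats every other option head-to-head.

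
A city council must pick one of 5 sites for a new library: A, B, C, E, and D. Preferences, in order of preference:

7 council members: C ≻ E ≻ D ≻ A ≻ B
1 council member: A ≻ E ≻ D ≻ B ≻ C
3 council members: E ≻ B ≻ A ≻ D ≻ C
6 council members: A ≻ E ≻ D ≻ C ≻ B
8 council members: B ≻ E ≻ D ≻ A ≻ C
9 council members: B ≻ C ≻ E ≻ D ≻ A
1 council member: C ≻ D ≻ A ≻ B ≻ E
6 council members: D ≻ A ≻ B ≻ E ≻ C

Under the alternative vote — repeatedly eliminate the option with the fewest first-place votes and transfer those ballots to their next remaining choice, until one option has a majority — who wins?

Round 1: A 7, B 17, C 8, E 3, D 6. Eliminate E.
Round 2: A 7, B 20, C 8, D 6. Eliminate D.
Round 3: A 13, B 20, C 8. Eliminate C.
Round 4: A 21, B 20. A has a majority.

A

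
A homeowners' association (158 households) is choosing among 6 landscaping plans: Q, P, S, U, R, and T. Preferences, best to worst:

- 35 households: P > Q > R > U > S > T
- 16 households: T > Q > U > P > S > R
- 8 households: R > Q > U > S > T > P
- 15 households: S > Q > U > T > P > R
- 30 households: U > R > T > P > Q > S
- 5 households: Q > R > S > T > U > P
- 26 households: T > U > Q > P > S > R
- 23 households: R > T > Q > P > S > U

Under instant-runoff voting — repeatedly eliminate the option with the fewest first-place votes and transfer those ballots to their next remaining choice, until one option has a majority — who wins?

Round 1: Q 5, P 35, S 15, U 30, R 31, T 42. Eliminate Q.
Round 2: P 35, S 15, U 30, R 36, T 42. Eliminate S.
Round 3: P 35, U 45, R 36, T 42. Eliminate P.
Round 4: U 45, R 71, T 42. Eliminate T.
Round 5: U 87, R 71. U has a majority.

U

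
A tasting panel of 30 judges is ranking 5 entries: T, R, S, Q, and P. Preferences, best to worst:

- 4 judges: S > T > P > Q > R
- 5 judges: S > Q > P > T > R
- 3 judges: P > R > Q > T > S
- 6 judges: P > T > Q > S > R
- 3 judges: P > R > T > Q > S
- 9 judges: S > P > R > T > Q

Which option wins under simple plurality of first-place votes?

S

First-place votes: T 0, R 0, S 18, Q 0, P 12.
S has the most first-place votes.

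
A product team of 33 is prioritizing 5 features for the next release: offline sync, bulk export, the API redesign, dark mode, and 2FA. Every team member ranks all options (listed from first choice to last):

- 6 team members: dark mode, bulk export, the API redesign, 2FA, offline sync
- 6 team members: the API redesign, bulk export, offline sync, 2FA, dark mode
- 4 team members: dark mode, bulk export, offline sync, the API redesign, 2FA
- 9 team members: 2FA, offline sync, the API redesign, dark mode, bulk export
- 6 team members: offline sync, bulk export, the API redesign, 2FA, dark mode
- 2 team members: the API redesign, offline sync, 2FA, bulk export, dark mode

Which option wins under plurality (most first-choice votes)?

First-place votes: offline sync 6, bulk export 0, the API redesign 8, dark mode 10, 2FA 9.
dark mode has the most first-place votes.

dark mode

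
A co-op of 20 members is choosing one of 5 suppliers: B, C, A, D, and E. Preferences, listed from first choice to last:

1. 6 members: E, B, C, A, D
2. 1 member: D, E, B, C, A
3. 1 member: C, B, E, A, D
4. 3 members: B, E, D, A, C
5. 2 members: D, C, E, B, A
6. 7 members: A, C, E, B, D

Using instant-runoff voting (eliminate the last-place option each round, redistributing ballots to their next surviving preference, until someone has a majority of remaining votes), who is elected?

E

Round 1: B 3, C 1, A 7, D 3, E 6. Eliminate C.
Round 2: B 4, A 7, D 3, E 6. Eliminate D.
Round 3: B 4, A 7, E 9. Eliminate B.
Round 4: A 7, E 13. E has a majority.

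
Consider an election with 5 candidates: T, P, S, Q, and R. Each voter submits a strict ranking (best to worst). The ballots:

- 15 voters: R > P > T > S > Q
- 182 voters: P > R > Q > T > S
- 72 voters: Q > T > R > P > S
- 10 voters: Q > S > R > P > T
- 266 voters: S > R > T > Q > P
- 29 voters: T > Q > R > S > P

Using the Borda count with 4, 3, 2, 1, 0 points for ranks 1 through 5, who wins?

T: 15·2 + 182·1 + 72·3 + 10·0 + 266·2 + 29·4 = 1076
P: 15·3 + 182·4 + 72·1 + 10·1 + 266·0 + 29·0 = 855
S: 15·1 + 182·0 + 72·0 + 10·3 + 266·4 + 29·1 = 1138
Q: 15·0 + 182·2 + 72·4 + 10·4 + 266·1 + 29·3 = 1045
R: 15·4 + 182·3 + 72·2 + 10·2 + 266·3 + 29·2 = 1626
R has the highest Borda score (1626).

R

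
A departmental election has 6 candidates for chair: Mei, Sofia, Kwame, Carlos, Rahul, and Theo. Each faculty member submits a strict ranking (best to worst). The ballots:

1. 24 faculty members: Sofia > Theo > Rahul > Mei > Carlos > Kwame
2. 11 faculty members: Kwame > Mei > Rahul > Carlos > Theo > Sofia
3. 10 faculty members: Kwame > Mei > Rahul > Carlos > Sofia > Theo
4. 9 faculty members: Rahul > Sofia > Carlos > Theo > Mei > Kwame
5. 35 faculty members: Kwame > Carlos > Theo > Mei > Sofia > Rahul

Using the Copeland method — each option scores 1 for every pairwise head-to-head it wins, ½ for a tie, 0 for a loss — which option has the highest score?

Mei: beats Sofia, Carlos, and Rahul; loses to Kwame and Theo → score 3.
Sofia: beats Rahul; loses to Mei, Kwame, Carlos, and Theo → score 1.
Kwame: beats Mei, Sofia, Carlos, Rahul, and Theo → score 5.
Carlos: beats Sofia and Theo; loses to Mei, Kwame, and Rahul → score 2.
Rahul: beats Carlos; loses to Mei, Sofia, Kwame, and Theo → score 1.
Theo: beats Mei, Sofia, and Rahul; loses to Kwame and Carlos → score 3.
Kwame has the best pairwise record.

Kwame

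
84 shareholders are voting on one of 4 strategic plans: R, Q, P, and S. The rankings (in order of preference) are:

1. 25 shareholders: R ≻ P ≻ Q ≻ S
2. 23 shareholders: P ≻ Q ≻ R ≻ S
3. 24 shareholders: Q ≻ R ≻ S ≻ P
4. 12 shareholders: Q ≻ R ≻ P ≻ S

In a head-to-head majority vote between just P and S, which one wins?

P

Voters preferring P to S: 60; preferring S to P: 24.
P wins the head-to-head.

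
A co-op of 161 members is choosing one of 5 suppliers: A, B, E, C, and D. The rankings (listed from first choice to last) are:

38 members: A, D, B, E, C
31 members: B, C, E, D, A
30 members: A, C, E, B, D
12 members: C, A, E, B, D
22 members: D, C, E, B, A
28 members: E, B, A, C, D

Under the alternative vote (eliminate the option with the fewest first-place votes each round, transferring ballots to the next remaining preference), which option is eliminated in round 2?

Round 1: A 68, B 31, E 28, C 12, D 22. Eliminate C.
Round 2: A 80, B 31, E 28, D 22. Eliminate D.

D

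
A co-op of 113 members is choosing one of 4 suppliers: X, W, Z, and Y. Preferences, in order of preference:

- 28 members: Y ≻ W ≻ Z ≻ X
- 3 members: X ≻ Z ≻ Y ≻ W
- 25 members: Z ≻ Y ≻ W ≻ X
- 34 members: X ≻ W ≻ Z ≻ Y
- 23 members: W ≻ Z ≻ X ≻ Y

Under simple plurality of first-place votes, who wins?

First-place votes: X 37, W 23, Z 25, Y 28.
X has the most first-place votes.

X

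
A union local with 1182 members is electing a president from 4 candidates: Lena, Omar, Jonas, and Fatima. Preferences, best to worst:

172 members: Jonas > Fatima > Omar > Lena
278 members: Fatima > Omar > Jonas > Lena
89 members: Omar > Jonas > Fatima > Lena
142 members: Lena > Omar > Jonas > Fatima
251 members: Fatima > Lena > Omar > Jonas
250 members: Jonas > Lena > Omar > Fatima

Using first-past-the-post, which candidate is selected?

Fatima

First-place votes: Lena 142, Omar 89, Jonas 422, Fatima 529.
Fatima has the most first-place votes.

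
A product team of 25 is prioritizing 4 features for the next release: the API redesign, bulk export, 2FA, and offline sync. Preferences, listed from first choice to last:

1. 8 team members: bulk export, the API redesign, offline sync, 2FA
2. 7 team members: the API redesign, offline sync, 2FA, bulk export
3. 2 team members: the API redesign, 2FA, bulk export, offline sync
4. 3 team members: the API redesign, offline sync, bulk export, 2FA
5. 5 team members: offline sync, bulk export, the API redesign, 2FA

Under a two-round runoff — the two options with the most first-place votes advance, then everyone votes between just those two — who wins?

Round 1 first-place votes: the API redesign 12, bulk export 8, 2FA 0, offline sync 5.
the API redesign and bulk export advance.
Runoff: the API redesign is preferred to bulk export by 12 voters; bulk export by 13.
bulk export wins the runoff.

bulk export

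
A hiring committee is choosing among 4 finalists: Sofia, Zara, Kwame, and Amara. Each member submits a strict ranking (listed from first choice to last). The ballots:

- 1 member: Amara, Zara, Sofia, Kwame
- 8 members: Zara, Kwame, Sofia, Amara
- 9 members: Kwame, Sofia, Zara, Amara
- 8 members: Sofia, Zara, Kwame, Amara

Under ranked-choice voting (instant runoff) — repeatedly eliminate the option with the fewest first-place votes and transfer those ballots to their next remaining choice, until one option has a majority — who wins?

Zara

Round 1: Sofia 8, Zara 8, Kwame 9, Amara 1. Eliminate Amara.
Round 2: Sofia 8, Zara 9, Kwame 9. Eliminate Sofia.
Round 3: Zara 17, Kwame 9. Zara has a majority.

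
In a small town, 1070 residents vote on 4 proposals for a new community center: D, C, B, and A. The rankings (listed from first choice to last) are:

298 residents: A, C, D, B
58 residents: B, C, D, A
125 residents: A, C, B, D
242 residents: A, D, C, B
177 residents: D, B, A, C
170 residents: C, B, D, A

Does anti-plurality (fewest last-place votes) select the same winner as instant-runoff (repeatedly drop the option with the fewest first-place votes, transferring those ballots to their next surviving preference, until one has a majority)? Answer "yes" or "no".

Anti-plurality — last-place votes: D 125, C 177, B 540, A 228. Winner: D.
Instant-runoff — R1 D 177, C 170, B 58, A 665 (A winner). Winner: A.
The two methods disagree.

no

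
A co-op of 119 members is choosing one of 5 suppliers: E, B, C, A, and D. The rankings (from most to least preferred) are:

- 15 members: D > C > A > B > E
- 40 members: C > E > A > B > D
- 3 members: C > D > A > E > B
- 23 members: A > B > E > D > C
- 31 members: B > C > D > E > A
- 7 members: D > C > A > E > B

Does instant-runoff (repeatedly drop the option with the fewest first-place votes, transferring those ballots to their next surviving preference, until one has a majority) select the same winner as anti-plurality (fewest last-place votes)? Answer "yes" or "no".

Instant-runoff — R1 E 0, B 31, C 43, A 23, D 22 (E out); R2 B 31, C 43, A 23, D 22 (D out); R3 B 31, C 65, A 23 (C winner). Winner: C.
Anti-plurality — last-place votes: E 15, B 10, C 23, A 31, D 40. Winner: B.
The two methods disagree.

no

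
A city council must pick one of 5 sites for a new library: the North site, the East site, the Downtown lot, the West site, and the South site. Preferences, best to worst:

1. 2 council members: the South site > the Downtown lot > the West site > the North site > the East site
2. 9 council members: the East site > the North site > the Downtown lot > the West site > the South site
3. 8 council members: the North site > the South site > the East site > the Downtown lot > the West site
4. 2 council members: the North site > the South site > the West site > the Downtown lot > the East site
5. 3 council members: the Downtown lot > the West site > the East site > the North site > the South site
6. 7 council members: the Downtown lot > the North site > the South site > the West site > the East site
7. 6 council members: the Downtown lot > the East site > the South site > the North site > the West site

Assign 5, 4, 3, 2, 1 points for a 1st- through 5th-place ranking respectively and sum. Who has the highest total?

the North site

the North site: 2·2 + 9·4 + 8·5 + 2·5 + 3·2 + 7·4 + 6·2 = 136
the East site: 2·1 + 9·5 + 8·3 + 2·1 + 3·3 + 7·1 + 6·4 = 113
the Downtown lot: 2·4 + 9·3 + 8·2 + 2·2 + 3·5 + 7·5 + 6·5 = 135
the West site: 2·3 + 9·2 + 8·1 + 2·3 + 3·4 + 7·2 + 6·1 = 70
the South site: 2·5 + 9·1 + 8·4 + 2·4 + 3·1 + 7·3 + 6·3 = 101
the North site has the highest Borda score (136).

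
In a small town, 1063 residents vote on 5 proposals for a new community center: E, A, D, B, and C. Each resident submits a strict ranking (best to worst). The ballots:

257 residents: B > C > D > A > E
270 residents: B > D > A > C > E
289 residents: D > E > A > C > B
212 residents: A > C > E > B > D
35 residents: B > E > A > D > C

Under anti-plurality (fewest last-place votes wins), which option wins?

Last-place votes: E 527, A 0, D 212, B 289, C 35.
A is ranked last by the fewest voters, so A wins.

A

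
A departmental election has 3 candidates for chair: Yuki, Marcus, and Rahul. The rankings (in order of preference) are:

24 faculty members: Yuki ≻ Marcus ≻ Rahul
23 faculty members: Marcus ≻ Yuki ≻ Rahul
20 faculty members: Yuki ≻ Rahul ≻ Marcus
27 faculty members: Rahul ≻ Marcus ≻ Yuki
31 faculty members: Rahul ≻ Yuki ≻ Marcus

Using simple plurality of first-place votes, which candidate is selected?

First-place votes: Yuki 44, Marcus 23, Rahul 58.
Rahul has the most first-place votes.

Rahul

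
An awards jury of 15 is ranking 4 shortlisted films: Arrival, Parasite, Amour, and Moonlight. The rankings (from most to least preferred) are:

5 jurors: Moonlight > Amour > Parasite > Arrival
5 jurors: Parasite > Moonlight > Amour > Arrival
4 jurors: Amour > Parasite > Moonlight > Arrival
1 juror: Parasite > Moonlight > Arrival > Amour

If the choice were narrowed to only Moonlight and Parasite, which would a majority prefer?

Parasite

Voters preferring Moonlight to Parasite: 5; preferring Parasite to Moonlight: 10.
Parasite wins the head-to-head.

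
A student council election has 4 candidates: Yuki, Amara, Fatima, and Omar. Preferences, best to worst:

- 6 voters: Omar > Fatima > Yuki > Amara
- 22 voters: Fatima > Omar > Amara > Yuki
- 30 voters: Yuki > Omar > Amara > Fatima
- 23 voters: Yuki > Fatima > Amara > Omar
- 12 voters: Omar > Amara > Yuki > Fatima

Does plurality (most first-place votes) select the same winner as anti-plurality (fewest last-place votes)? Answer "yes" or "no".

Plurality — first-place votes: Yuki 53, Amara 0, Fatima 22, Omar 18. Winner: Yuki.
Anti-plurality — last-place votes: Yuki 22, Amara 6, Fatima 42, Omar 23. Winner: Amara.
The two methods disagree.

no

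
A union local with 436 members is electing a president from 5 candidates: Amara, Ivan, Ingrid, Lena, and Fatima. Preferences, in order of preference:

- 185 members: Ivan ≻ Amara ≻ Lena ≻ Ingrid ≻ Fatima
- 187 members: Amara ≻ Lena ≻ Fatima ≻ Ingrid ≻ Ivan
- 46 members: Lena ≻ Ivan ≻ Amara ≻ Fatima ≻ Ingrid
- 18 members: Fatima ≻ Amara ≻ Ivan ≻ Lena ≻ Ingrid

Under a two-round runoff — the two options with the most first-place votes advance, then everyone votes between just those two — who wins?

Round 1 first-place votes: Amara 187, Ivan 185, Ingrid 0, Lena 46, Fatima 18.
Amara and Ivan advance.
Runoff: Amara is preferred to Ivan by 205 voters; Ivan by 231.
Ivan wins the runoff.

Ivan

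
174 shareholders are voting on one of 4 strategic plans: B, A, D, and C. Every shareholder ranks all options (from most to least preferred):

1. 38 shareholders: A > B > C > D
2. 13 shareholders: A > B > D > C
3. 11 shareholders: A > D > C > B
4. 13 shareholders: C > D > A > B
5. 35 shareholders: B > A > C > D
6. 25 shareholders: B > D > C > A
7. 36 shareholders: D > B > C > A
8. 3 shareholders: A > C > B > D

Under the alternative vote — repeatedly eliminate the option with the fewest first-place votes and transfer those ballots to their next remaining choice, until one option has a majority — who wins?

B

Round 1: B 60, A 65, D 36, C 13. Eliminate C.
Round 2: B 60, A 65, D 49. Eliminate D.
Round 3: B 96, A 78. B has a majority.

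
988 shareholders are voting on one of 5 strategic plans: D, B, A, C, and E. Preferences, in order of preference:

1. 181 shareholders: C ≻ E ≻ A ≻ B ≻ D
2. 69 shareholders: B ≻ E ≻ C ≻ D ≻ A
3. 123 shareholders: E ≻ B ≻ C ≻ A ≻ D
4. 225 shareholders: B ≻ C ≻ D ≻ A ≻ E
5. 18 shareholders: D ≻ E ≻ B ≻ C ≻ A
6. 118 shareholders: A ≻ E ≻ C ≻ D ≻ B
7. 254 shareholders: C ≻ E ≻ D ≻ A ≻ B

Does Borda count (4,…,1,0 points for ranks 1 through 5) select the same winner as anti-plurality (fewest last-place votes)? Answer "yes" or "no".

Borda — scores: D 1217, B 1762, A 1436, C 3053, E 2412. Winner: C.
Anti-plurality — last-place votes: D 304, B 372, A 87, C 0, E 225. Winner: C.
The two methods agree.

yes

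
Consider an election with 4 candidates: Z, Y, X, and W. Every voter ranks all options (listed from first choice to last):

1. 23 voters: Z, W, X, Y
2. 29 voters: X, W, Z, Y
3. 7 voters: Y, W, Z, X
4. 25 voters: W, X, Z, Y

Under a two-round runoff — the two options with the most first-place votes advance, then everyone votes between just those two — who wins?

Round 1 first-place votes: Z 23, Y 7, X 29, W 25.
X and W advance.
Runoff: X is preferred to W by 29 voters; W by 55.
W wins the runoff.

W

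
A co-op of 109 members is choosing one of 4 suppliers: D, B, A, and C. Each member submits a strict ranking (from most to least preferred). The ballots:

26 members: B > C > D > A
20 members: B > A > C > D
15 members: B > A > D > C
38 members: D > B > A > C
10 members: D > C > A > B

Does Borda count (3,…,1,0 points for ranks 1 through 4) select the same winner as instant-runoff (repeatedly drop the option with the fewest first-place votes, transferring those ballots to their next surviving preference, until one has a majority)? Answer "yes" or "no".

yes

Borda — scores: D 185, B 259, A 118, C 92. Winner: B.
Instant-runoff — R1 D 48, B 61, A 0, C 0 (B winner). Winner: B.
The two methods agree.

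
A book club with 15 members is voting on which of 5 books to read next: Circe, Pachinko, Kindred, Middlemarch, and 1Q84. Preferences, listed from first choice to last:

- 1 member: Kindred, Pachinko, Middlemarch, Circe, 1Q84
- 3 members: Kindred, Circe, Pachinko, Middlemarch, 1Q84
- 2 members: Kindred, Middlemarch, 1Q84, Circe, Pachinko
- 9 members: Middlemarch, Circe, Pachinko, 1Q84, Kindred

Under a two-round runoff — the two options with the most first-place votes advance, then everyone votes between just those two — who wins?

Middlemarch

Round 1 first-place votes: Circe 0, Pachinko 0, Kindred 6, Middlemarch 9, 1Q84 0.
Middlemarch and Kindred advance.
Runoff: Middlemarch is preferred to Kindred by 9 voters; Kindred by 6.
Middlemarch wins the runoff.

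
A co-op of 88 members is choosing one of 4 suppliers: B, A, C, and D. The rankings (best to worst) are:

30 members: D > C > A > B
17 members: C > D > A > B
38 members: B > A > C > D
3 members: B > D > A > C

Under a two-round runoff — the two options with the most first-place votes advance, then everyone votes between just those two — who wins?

D

Round 1 first-place votes: B 41, A 0, C 17, D 30.
B and D advance.
Runoff: B is preferred to D by 41 voters; D by 47.
D wins the runoff.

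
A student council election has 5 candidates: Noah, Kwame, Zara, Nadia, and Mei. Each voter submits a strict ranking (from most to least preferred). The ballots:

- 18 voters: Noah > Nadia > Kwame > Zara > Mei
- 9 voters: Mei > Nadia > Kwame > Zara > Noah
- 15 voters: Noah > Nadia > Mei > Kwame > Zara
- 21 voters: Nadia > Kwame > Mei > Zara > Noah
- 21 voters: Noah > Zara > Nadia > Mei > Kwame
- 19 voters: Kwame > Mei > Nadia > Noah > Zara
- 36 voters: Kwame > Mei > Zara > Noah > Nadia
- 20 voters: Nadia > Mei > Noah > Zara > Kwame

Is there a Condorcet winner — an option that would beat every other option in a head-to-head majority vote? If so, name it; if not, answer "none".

Checking pairwise contests:
Kwame beats Noah 85–74.
Nadia beats Kwame 104–55.
Noah beats Zara 93–66.
Noah beats Nadia 90–69.
Kwame beats Mei 94–65.
Every option loses at least one head-to-head, so there is no Condorcet winner.

none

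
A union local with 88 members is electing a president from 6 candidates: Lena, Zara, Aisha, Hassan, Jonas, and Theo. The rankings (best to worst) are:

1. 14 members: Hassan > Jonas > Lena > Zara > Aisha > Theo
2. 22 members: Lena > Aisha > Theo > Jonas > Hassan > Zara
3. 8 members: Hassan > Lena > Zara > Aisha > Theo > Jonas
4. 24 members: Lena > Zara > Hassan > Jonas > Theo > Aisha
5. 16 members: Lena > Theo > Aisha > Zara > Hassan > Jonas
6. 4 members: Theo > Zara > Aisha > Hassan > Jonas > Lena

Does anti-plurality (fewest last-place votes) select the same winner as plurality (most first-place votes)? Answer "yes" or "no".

no

Anti-plurality — last-place votes: Lena 4, Zara 22, Aisha 24, Hassan 0, Jonas 24, Theo 14. Winner: Hassan.
Plurality — first-place votes: Lena 62, Zara 0, Aisha 0, Hassan 22, Jonas 0, Theo 4. Winner: Lena.
The two methods disagree.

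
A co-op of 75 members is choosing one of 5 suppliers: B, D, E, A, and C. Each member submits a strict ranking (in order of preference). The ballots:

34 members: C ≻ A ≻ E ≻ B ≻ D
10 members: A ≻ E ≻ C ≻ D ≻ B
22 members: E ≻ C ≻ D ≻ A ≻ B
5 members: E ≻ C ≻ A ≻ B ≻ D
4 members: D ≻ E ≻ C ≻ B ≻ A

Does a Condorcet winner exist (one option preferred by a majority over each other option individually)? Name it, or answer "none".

Checking pairwise contests:
E beats B 75–0.
B beats D 39–36.
A beats E 44–31.
C beats A 65–10.
E beats C 41–34.
Every option loses at least one head-to-head, so there is no Condorcet winner.

none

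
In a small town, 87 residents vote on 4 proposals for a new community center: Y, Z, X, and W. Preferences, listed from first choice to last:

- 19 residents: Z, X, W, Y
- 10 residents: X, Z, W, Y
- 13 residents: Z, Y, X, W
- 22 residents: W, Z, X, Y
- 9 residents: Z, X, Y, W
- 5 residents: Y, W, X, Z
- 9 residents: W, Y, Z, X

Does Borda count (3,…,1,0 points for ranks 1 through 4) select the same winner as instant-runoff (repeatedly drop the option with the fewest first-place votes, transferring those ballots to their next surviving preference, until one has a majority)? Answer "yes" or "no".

yes

Borda — scores: Y 68, Z 196, X 126, W 132. Winner: Z.
Instant-runoff — R1 Y 5, Z 41, X 10, W 31 (Y out); R2 Z 41, X 10, W 36 (X out); R3 Z 51, W 36 (Z winner). Winner: Z.
The two methods agree.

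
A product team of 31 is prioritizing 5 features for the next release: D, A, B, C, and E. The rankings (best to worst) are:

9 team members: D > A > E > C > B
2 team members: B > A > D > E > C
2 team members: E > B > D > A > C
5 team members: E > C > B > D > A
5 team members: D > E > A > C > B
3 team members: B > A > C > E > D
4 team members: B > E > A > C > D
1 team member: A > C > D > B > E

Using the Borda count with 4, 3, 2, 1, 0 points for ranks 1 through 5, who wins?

E

D: 9·4 + 2·2 + 2·2 + 5·1 + 5·4 + 3·0 + 4·0 + 1·2 = 71
A: 9·3 + 2·3 + 2·1 + 5·0 + 5·2 + 3·3 + 4·2 + 1·4 = 66
B: 9·0 + 2·4 + 2·3 + 5·2 + 5·0 + 3·4 + 4·4 + 1·1 = 53
C: 9·1 + 2·0 + 2·0 + 5·3 + 5·1 + 3·2 + 4·1 + 1·3 = 42
E: 9·2 + 2·1 + 2·4 + 5·4 + 5·3 + 3·1 + 4·3 + 1·0 = 78
E has the highest Borda score (78).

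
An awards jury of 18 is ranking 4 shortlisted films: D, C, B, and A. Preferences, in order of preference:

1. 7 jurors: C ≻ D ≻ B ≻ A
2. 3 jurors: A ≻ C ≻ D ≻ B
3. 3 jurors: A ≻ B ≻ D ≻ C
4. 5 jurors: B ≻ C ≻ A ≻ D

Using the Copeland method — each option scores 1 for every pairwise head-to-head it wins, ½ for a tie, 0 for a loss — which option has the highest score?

D: beats B; loses to C and A → score 1.
C: beats D, B, and A → score 3.
B: beats A; loses to D and C → score 1.
A: beats D; loses to C and B → score 1.
C has the best pairwise record.

C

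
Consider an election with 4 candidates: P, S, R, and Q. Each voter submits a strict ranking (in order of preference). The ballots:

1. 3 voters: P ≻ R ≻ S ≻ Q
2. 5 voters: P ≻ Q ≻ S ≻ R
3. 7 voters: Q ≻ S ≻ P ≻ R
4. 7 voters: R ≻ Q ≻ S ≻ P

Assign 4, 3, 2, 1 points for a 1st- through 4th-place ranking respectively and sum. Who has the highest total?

P: 3·4 + 5·4 + 7·2 + 7·1 = 53
S: 3·2 + 5·2 + 7·3 + 7·2 = 51
R: 3·3 + 5·1 + 7·1 + 7·4 = 49
Q: 3·1 + 5·3 + 7·4 + 7·3 = 67
Q has the highest Borda score (67).

Q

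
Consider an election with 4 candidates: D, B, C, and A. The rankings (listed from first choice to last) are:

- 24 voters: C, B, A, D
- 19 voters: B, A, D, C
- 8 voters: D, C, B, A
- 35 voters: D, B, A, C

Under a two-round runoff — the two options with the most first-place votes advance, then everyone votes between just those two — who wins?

D

Round 1 first-place votes: D 43, B 19, C 24, A 0.
D and C advance.
Runoff: D is preferred to C by 62 voters; C by 24.
D wins the runoff.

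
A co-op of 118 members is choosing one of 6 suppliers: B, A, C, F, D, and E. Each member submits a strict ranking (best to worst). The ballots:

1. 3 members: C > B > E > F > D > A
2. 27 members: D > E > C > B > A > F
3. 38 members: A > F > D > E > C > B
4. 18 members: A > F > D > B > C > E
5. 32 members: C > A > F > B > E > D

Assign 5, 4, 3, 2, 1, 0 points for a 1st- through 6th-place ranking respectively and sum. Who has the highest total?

B: 3·4 + 27·2 + 38·0 + 18·2 + 32·2 = 166
A: 3·0 + 27·1 + 38·5 + 18·5 + 32·4 = 435
C: 3·5 + 27·3 + 38·1 + 18·1 + 32·5 = 312
F: 3·2 + 27·0 + 38·4 + 18·4 + 32·3 = 326
D: 3·1 + 27·5 + 38·3 + 18·3 + 32·0 = 306
E: 3·3 + 27·4 + 38·2 + 18·0 + 32·1 = 225
A has the highest Borda score (435).

A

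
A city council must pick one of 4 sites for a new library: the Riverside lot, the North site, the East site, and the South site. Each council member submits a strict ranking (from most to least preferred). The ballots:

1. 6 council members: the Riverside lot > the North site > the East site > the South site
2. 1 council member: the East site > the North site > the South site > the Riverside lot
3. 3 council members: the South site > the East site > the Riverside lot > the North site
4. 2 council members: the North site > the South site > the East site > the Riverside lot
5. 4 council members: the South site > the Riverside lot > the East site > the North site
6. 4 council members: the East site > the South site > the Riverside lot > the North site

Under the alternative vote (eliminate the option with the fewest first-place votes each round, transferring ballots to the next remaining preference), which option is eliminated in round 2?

the East site

Round 1: the Riverside lot 6, the North site 2, the East site 5, the South site 7. Eliminate the North site.
Round 2: the Riverside lot 6, the East site 5, the South site 9. Eliminate the East site.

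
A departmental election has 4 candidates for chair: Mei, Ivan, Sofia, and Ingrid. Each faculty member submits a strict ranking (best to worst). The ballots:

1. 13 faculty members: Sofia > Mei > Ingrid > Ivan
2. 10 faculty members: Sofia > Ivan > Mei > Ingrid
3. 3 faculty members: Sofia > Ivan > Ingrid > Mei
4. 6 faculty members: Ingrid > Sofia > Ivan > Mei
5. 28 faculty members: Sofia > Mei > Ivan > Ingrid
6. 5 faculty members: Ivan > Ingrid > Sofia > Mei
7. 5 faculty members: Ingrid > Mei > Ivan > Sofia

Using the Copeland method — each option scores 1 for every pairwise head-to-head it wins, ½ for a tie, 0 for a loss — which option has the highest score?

Mei: beats Ivan and Ingrid; loses to Sofia → score 2.
Ivan: beats Ingrid; loses to Mei and Sofia → score 1.
Sofia: beats Mei, Ivan, and Ingrid → score 3.
Ingrid: loses to Mei, Ivan, and Sofia → score 0.
Sofia has the best pairwise record.

Sofia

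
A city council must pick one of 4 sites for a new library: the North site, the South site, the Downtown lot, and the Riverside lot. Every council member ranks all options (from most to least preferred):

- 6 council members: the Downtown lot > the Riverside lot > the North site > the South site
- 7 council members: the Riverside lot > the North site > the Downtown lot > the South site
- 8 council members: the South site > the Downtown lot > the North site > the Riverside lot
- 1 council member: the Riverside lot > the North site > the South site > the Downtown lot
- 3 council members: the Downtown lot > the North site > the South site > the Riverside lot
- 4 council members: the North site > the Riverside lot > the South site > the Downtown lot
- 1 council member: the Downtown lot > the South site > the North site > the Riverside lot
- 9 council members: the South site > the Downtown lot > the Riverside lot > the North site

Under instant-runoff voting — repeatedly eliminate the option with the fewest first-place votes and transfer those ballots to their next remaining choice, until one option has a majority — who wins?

the South site

Round 1: the North site 4, the South site 17, the Downtown lot 10, the Riverside lot 8. Eliminate the North site.
Round 2: the South site 17, the Downtown lot 10, the Riverside lot 12. Eliminate the Downtown lot.
Round 3: the South site 21, the Riverside lot 18. The South site has a majority.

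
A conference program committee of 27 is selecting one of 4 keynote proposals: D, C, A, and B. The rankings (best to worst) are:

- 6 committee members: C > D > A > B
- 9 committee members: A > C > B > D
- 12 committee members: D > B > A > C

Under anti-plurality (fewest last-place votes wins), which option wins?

A

Last-place votes: D 9, C 12, A 0, B 6.
A is ranked last by the fewest voters, so A wins.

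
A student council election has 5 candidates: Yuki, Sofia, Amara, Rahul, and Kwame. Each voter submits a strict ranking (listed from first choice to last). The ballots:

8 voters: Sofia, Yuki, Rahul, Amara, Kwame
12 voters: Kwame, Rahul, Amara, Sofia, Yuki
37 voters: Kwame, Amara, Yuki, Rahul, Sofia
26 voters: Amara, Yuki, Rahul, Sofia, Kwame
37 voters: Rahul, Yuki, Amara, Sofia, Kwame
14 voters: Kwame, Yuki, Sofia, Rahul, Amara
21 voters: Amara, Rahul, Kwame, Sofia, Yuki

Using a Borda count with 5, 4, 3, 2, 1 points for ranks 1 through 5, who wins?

Amara

Yuki: 8·4 + 12·1 + 37·3 + 26·4 + 37·4 + 14·4 + 21·1 = 484
Sofia: 8·5 + 12·2 + 37·1 + 26·2 + 37·2 + 14·3 + 21·2 = 311
Amara: 8·2 + 12·3 + 37·4 + 26·5 + 37·3 + 14·1 + 21·5 = 560
Rahul: 8·3 + 12·4 + 37·2 + 26·3 + 37·5 + 14·2 + 21·4 = 521
Kwame: 8·1 + 12·5 + 37·5 + 26·1 + 37·1 + 14·5 + 21·3 = 449
Amara has the highest Borda score (560).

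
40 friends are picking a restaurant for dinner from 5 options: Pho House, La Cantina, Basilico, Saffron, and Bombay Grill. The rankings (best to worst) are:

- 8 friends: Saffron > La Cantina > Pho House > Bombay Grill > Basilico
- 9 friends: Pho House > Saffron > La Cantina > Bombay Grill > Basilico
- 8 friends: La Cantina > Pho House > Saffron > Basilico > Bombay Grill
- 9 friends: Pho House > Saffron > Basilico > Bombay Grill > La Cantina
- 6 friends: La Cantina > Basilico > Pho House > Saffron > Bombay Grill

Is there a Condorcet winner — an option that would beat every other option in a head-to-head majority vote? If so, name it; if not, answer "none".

none

Checking pairwise contests:
La Cantina beats Pho House 22–18.
Saffron beats La Cantina 26–14.
Pho House beats Basilico 34–6.
Pho House beats Saffron 32–8.
Pho House beats Bombay Grill 40–0.
Every option loses at least one head-to-head, so there is no Condorcet winner.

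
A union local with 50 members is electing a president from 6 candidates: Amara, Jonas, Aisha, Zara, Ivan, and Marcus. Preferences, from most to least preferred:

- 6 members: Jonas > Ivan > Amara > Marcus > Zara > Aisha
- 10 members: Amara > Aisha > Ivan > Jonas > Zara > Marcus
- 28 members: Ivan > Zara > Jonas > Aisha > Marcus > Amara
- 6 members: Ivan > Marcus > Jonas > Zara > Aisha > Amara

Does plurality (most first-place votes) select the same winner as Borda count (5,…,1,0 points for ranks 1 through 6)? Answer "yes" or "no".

yes

Plurality — first-place votes: Amara 10, Jonas 6, Aisha 0, Zara 0, Ivan 34, Marcus 0. Winner: Ivan.
Borda — scores: Amara 68, Jonas 152, Aisha 102, Zara 140, Ivan 224, Marcus 64. Winner: Ivan.
The two methods agree.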